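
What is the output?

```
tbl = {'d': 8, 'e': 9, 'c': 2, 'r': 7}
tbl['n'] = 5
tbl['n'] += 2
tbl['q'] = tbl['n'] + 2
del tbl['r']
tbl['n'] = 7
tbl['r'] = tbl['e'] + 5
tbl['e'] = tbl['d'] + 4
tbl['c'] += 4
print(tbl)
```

tbl['n'] = 5 → {'d': 8, 'e': 9, 'c': 2, 'r': 7, 'n': 5}
tbl['n'] = 5+2 = 7 → {'d': 8, 'e': 9, 'c': 2, 'r': 7, 'n': 7}
tbl['q'] = tbl['n']+2 = 9 → {'d': 8, 'e': 9, 'c': 2, 'r': 7, 'n': 7, 'q': 9}
del 'r' → {'d': 8, 'e': 9, 'c': 2, 'n': 7, 'q': 9}
tbl['n'] = 7 → {'d': 8, 'e': 9, 'c': 2, 'n': 7, 'q': 9}
tbl['r'] = tbl['e']+5 = 14 → {'d': 8, 'e': 9, 'c': 2, 'n': 7, 'q': 9, 'r': 14}
tbl['e'] = tbl['d']+4 = 12 → {'d': 8, 'e': 12, 'c': 2, 'n': 7, 'q': 9, 'r': 14}
tbl['c'] = 2+4 = 6 → {'d': 8, 'e': 12, 'c': 6, 'n': 7, 'q': 9, 'r': 14}

{'d': 8, 'e': 12, 'c': 6, 'n': 7, 'q': 9, 'r': 14}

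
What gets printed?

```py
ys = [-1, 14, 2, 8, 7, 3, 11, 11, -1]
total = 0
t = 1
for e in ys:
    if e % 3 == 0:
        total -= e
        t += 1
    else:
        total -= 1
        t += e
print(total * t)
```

-583

e=-1: not %3==0, total = 0-1 = -1; t=0
e=14: not %3==0, total = (-1)-1 = -2; t=14
e=2: not %3==0, total = (-2)-1 = -3; t=16
e=8: not %3==0, total = (-3)-1 = -4; t=24
e=7: not %3==0, total = (-4)-1 = -5; t=31
e=3: %3==0, total = (-5)-3 = -8; t=32
e=11: not %3==0, total = (-8)-1 = -9; t=43
e=11: not %3==0, total = (-9)-1 = -10; t=54
e=-1: not %3==0, total = (-10)-1 = -11; t=53
total*t = (-11)*53 = -583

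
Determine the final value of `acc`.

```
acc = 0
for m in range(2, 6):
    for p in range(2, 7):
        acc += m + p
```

m=2,p=2: acc = 0+4 = 4
m=2,p=3: acc = 4+5 = 9
m=2,p=4: acc = 9+6 = 15
m=2,p=5: acc = 15+7 = 22
m=2,p=6: acc = 22+8 = 30
m=3,p=2: acc = 30+5 = 35
m=3,p=3: acc = 35+6 = 41
m=3,p=4: acc = 41+7 = 48
m=3,p=5: acc = 48+8 = 56
m=3,p=6: acc = 56+9 = 65
m=4,p=2: acc = 65+6 = 71
m=4,p=3: acc = 71+7 = 78
m=4,p=4: acc = 78+8 = 86
m=4,p=5: acc = 86+9 = 95
m=4,p=6: acc = 95+10 = 105
m=5,p=2: acc = 105+7 = 112
m=5,p=3: acc = 112+8 = 120
m=5,p=4: acc = 120+9 = 129
m=5,p=5: acc = 129+10 = 139
m=5,p=6: acc = 139+11 = 150

150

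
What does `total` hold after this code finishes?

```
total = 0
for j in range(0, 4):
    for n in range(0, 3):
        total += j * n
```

j=0,n=0: total = 0+0 = 0
j=0,n=1: total = 0+0 = 0
j=0,n=2: total = 0+0 = 0
j=1,n=0: total = 0+0 = 0
j=1,n=1: total = 0+1 = 1
j=1,n=2: total = 1+2 = 3
j=2,n=0: total = 3+0 = 3
j=2,n=1: total = 3+2 = 5
j=2,n=2: total = 5+4 = 9
j=3,n=0: total = 9+0 = 9
j=3,n=1: total = 9+3 = 12
j=3,n=2: total = 12+6 = 18

18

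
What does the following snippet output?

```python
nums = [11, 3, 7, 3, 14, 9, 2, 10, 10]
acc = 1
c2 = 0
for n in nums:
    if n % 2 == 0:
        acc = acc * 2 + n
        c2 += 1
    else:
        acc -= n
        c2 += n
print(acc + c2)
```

-253

n=11: not even, acc = 1-11 = -10; c2=11
n=3: not even, acc = (-10)-3 = -13; c2=14
n=7: not even, acc = (-13)-7 = -20; c2=21
n=3: not even, acc = (-20)-3 = -23; c2=24
n=14: even, acc = (-23)*2+14 = -32; c2=25
n=9: not even, acc = (-32)-9 = -41; c2=34
n=2: even, acc = (-41)*2+2 = -80; c2=35
n=10: even, acc = (-80)*2+10 = -150; c2=36
n=10: even, acc = (-150)*2+10 = -290; c2=37
acc+c2 = (-290)+37 = -253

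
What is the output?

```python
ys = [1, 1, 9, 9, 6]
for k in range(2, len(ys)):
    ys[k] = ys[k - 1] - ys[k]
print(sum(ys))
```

-46

k=2: ys[2] = 1-9 = -8 → [1, 1, -8, 9, 6]
k=3: ys[3] = (-8)-9 = -17 → [1, 1, -8, -17, 6]
k=4: ys[4] = (-17)-6 = -23 → [1, 1, -8, -17, -23]
sum = -46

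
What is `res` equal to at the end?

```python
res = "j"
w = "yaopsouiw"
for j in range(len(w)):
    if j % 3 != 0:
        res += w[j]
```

'jaosoiw'

j=0: skip
j=1: add 'a' → 'ja'
j=2: add 'o' → 'jao'
j=3: skip
j=4: add 's' → 'jaos'
j=5: add 'o' → 'jaoso'
j=6: skip
j=7: add 'i' → 'jaosoi'
j=8: add 'w' → 'jaosoiw'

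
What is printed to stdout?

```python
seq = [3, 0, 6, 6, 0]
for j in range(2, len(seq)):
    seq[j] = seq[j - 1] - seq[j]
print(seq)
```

[3, 0, -6, -12, -12]

j=2: seq[2] = 0-6 = -6 → [3, 0, -6, 6, 0]
j=3: seq[3] = (-6)-6 = -12 → [3, 0, -6, -12, 0]
j=4: seq[4] = (-12)-0 = -12 → [3, 0, -6, -12, -12]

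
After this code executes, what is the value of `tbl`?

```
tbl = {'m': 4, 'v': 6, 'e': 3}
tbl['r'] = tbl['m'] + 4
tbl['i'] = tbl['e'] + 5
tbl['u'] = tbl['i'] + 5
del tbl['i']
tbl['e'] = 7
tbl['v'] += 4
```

{'m': 4, 'v': 10, 'e': 7, 'r': 8, 'u': 13}

tbl['r'] = tbl['m']+4 = 8 → {'m': 4, 'v': 6, 'e': 3, 'r': 8}
tbl['i'] = tbl['e']+5 = 8 → {'m': 4, 'v': 6, 'e': 3, 'r': 8, 'i': 8}
tbl['u'] = tbl['i']+5 = 13 → {'m': 4, 'v': 6, 'e': 3, 'r': 8, 'i': 8, 'u': 13}
del 'i' → {'m': 4, 'v': 6, 'e': 3, 'r': 8, 'u': 13}
tbl['e'] = 7 → {'m': 4, 'v': 6, 'e': 7, 'r': 8, 'u': 13}
tbl['v'] = 6+4 = 10 → {'m': 4, 'v': 10, 'e': 7, 'r': 8, 'u': 13}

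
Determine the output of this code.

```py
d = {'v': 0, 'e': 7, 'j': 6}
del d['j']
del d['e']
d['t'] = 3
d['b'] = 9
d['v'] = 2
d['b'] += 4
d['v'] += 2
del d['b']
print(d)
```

del 'j' → {'v': 0, 'e': 7}
del 'e' → {'v': 0}
d['t'] = 3 → {'v': 0, 't': 3}
d['b'] = 9 → {'v': 0, 't': 3, 'b': 9}
d['v'] = 2 → {'v': 2, 't': 3, 'b': 9}
d['b'] = 9+4 = 13 → {'v': 2, 't': 3, 'b': 13}
d['v'] = 2+2 = 4 → {'v': 4, 't': 3, 'b': 13}
del 'b' → {'v': 4, 't': 3}

{'v': 4, 't': 3}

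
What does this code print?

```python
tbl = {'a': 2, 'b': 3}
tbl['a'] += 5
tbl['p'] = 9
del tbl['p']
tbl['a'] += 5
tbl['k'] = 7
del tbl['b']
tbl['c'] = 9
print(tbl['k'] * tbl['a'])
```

84

tbl['a'] = 2+5 = 7 → {'a': 7, 'b': 3}
tbl['p'] = 9 → {'a': 7, 'b': 3, 'p': 9}
del 'p' → {'a': 7, 'b': 3}
tbl['a'] = 7+5 = 12 → {'a': 12, 'b': 3}
tbl['k'] = 7 → {'a': 12, 'b': 3, 'k': 7}
del 'b' → {'a': 12, 'k': 7}
tbl['c'] = 9 → {'a': 12, 'k': 7, 'c': 9}
tbl['k']*tbl['a'] = 7*12 = 84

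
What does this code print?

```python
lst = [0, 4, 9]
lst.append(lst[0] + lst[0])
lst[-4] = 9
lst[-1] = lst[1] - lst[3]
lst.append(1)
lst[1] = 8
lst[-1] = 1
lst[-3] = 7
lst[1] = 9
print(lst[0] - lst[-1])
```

append lst[0]+lst[0] = 0+0 = 0 → [0, 4, 9, 0]
lst[-4] = 9 → [9, 4, 9, 0]
lst[-1] = lst[1]-lst[3] = 4-0 = 4 → [9, 4, 9, 4]
append 1 → [9, 4, 9, 4, 1]
lst[1] = 8 → [9, 8, 9, 4, 1]
lst[-1] = 1 → [9, 8, 9, 4, 1]
lst[-3] = 7 → [9, 8, 7, 4, 1]
lst[1] = 9 → [9, 9, 7, 4, 1]
lst[0]-lst[-1] = 9-1 = 8

8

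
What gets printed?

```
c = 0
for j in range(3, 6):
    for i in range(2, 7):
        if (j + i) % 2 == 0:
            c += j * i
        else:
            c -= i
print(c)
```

80

j=3,i=2: odd sum, c = 0-2 = -2
j=3,i=3: even sum, c = (-2)+9 = 7
j=3,i=4: odd sum, c = 7-4 = 3
j=3,i=5: even sum, c = 3+15 = 18
j=3,i=6: odd sum, c = 18-6 = 12
j=4,i=2: even sum, c = 12+8 = 20
j=4,i=3: odd sum, c = 20-3 = 17
j=4,i=4: even sum, c = 17+16 = 33
j=4,i=5: odd sum, c = 33-5 = 28
j=4,i=6: even sum, c = 28+24 = 52
j=5,i=2: odd sum, c = 52-2 = 50
j=5,i=3: even sum, c = 50+15 = 65
j=5,i=4: odd sum, c = 65-4 = 61
j=5,i=5: even sum, c = 61+25 = 86
j=5,i=6: odd sum, c = 86-6 = 80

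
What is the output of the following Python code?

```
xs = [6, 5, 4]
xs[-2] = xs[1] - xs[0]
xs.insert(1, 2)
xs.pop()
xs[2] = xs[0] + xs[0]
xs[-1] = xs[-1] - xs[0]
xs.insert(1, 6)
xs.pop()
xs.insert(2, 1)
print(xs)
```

xs[-2] = xs[1]-xs[0] = 5-6 = -1 → [6, -1, 4]
insert 2 at 1 → [6, 2, -1, 4]
pop() removes 4 → [6, 2, -1]
xs[2] = xs[0]+xs[0] = 6+6 = 12 → [6, 2, 12]
xs[-1] = xs[-1]-xs[0] = 12-6 = 6 → [6, 2, 6]
insert 6 at 1 → [6, 6, 2, 6]
pop() removes 6 → [6, 6, 2]
insert 1 at 2 → [6, 6, 1, 2]

[6, 6, 1, 2]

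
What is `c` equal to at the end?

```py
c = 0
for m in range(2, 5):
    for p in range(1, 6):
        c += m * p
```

135

m=2,p=1: c = 0+2 = 2
m=2,p=2: c = 2+4 = 6
m=2,p=3: c = 6+6 = 12
m=2,p=4: c = 12+8 = 20
m=2,p=5: c = 20+10 = 30
m=3,p=1: c = 30+3 = 33
m=3,p=2: c = 33+6 = 39
m=3,p=3: c = 39+9 = 48
m=3,p=4: c = 48+12 = 60
m=3,p=5: c = 60+15 = 75
m=4,p=1: c = 75+4 = 79
m=4,p=2: c = 79+8 = 87
m=4,p=3: c = 87+12 = 99
m=4,p=4: c = 99+16 = 115
m=4,p=5: c = 115+20 = 135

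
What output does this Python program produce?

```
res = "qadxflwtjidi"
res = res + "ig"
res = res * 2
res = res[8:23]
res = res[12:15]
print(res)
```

+ 'ig' → 'qadxflwtjidiig'
repeat ×2 → 'qadxflwtjidiigqadxflwtjidiig'
slice [8:23] → 'jidiigqadxflwtj'
slice [12:15] → 'wtj'

wtj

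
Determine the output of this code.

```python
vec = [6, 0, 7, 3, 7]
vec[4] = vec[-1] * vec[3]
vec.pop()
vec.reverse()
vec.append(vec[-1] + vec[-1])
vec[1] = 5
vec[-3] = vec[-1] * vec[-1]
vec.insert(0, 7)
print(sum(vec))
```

vec[4] = vec[-1]*vec[3] = 7*3 = 21 → [6, 0, 7, 3, 21]
pop() removes 21 → [6, 0, 7, 3]
reverse → [3, 7, 0, 6]
append vec[-1]+vec[-1] = 6+6 = 12 → [3, 7, 0, 6, 12]
vec[1] = 5 → [3, 5, 0, 6, 12]
vec[-3] = vec[-1]*vec[-1] = 12*12 = 144 → [3, 5, 144, 6, 12]
insert 7 at 0 → [7, 3, 5, 144, 6, 12]
sum = 177

177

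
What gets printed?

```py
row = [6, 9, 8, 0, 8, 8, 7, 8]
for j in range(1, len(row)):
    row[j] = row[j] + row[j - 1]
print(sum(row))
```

j=1: row[1] = 9+6 = 15 → [6, 15, 8, 0, 8, 8, 7, 8]
j=2: row[2] = 8+15 = 23 → [6, 15, 23, 0, 8, 8, 7, 8]
j=3: row[3] = 0+23 = 23 → [6, 15, 23, 23, 8, 8, 7, 8]
j=4: row[4] = 8+23 = 31 → [6, 15, 23, 23, 31, 8, 7, 8]
j=5: row[5] = 8+31 = 39 → [6, 15, 23, 23, 31, 39, 7, 8]
j=6: row[6] = 7+39 = 46 → [6, 15, 23, 23, 31, 39, 46, 8]
j=7: row[7] = 8+46 = 54 → [6, 15, 23, 23, 31, 39, 46, 54]
sum = 237

237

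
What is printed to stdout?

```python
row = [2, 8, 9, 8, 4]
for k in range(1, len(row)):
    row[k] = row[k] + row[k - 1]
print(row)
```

[2, 10, 19, 27, 31]

k=1: row[1] = 8+2 = 10 → [2, 10, 9, 8, 4]
k=2: row[2] = 9+10 = 19 → [2, 10, 19, 8, 4]
k=3: row[3] = 8+19 = 27 → [2, 10, 19, 27, 4]
k=4: row[4] = 4+27 = 31 → [2, 10, 19, 27, 31]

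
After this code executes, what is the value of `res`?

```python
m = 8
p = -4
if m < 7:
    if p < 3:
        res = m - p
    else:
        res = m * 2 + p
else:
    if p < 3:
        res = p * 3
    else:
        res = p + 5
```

m=8, p=-4
m < 7 is False; p < 3 is True
→ res = p * 3 = -12

-12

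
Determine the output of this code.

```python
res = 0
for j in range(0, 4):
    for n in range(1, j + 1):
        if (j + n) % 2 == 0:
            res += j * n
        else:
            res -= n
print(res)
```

14

j=1,n=1: even sum, res = 0+1 = 1
j=2,n=1: odd sum, res = 1-1 = 0
j=2,n=2: even sum, res = 0+4 = 4
j=3,n=1: even sum, res = 4+3 = 7
j=3,n=2: odd sum, res = 7-2 = 5
j=3,n=3: even sum, res = 5+9 = 14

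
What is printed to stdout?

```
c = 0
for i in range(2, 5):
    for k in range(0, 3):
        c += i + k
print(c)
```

i=2,k=0: c = 0+2 = 2
i=2,k=1: c = 2+3 = 5
i=2,k=2: c = 5+4 = 9
i=3,k=0: c = 9+3 = 12
i=3,k=1: c = 12+4 = 16
i=3,k=2: c = 16+5 = 21
i=4,k=0: c = 21+4 = 25
i=4,k=1: c = 25+5 = 30
i=4,k=2: c = 30+6 = 36

36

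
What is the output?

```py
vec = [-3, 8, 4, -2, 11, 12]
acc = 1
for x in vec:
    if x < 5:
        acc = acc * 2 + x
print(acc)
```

2

x=-3: <5, acc = 1*2+(-3) = -1
x=8: not <5
x=4: <5, acc = (-1)*2+4 = 2
x=-2: <5, acc = 2*2+(-2) = 2
x=11: not <5
x=12: not <5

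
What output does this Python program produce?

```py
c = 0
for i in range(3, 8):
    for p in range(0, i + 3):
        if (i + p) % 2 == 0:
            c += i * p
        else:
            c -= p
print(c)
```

i=3,p=0: odd sum, c = 0-0 = 0
i=3,p=1: even sum, c = 0+3 = 3
i=3,p=2: odd sum, c = 3-2 = 1
i=3,p=3: even sum, c = 1+9 = 10
i=3,p=4: odd sum, c = 10-4 = 6
i=3,p=5: even sum, c = 6+15 = 21
i=4,p=0: even sum, c = 21+0 = 21
i=4,p=1: odd sum, c = 21-1 = 20
i=4,p=2: even sum, c = 20+8 = 28
i=4,p=3: odd sum, c = 28-3 = 25
i=4,p=4: even sum, c = 25+16 = 41
i=4,p=5: odd sum, c = 41-5 = 36
i=4,p=6: even sum, c = 36+24 = 60
i=5,p=0: odd sum, c = 60-0 = 60
i=5,p=1: even sum, c = 60+5 = 65
i=5,p=2: odd sum, c = 65-2 = 63
i=5,p=3: even sum, c = 63+15 = 78
i=5,p=4: odd sum, c = 78-4 = 74
i=5,p=5: even sum, c = 74+25 = 99
i=5,p=6: odd sum, c = 99-6 = 93
i=5,p=7: even sum, c = 93+35 = 128
i=6,p=0: even sum, c = 128+0 = 128
i=6,p=1: odd sum, c = 128-1 = 127
i=6,p=2: even sum, c = 127+12 = 139
i=6,p=3: odd sum, c = 139-3 = 136
i=6,p=4: even sum, c = 136+24 = 160
i=6,p=5: odd sum, c = 160-5 = 155
i=6,p=6: even sum, c = 155+36 = 191
i=6,p=7: odd sum, c = 191-7 = 184
i=6,p=8: even sum, c = 184+48 = 232
i=7,p=0: odd sum, c = 232-0 = 232
i=7,p=1: even sum, c = 232+7 = 239
i=7,p=2: odd sum, c = 239-2 = 237
i=7,p=3: even sum, c = 237+21 = 258
i=7,p=4: odd sum, c = 258-4 = 254
i=7,p=5: even sum, c = 254+35 = 289
i=7,p=6: odd sum, c = 289-6 = 283
i=7,p=7: even sum, c = 283+49 = 332
i=7,p=8: odd sum, c = 332-8 = 324
i=7,p=9: even sum, c = 324+63 = 387

387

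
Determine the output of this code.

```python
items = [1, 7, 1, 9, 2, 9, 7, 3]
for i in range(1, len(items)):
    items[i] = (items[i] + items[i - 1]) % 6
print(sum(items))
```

i=1: items[1] = (7+1)%6 = 2 → [1, 2, 1, 9, 2, 9, 7, 3]
i=2: items[2] = (1+2)%6 = 3 → [1, 2, 3, 9, 2, 9, 7, 3]
i=3: items[3] = (9+3)%6 = 0 → [1, 2, 3, 0, 2, 9, 7, 3]
i=4: items[4] = (2+0)%6 = 2 → [1, 2, 3, 0, 2, 9, 7, 3]
i=5: items[5] = (9+2)%6 = 5 → [1, 2, 3, 0, 2, 5, 7, 3]
i=6: items[6] = (7+5)%6 = 0 → [1, 2, 3, 0, 2, 5, 0, 3]
i=7: items[7] = (3+0)%6 = 3 → [1, 2, 3, 0, 2, 5, 0, 3]
sum = 16

16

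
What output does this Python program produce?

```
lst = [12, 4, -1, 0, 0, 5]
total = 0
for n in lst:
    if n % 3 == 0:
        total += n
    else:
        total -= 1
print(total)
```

n=12: %3==0, total = 0+12 = 12
n=4: not %3==0, total = 12-1 = 11
n=-1: not %3==0, total = 11-1 = 10
n=0: %3==0, total = 10+0 = 10
n=0: %3==0, total = 10+0 = 10
n=5: not %3==0, total = 10-1 = 9

9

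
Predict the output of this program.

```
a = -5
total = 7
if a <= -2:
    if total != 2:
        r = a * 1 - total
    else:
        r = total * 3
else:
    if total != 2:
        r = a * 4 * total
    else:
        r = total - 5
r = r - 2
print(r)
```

-14

a=-5, total=7
a <= -2 is True; total != 2 is True
→ r = a * 1 - total = -12
r = (-12)-2 = -14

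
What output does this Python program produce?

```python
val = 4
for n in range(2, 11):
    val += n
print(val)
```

58

n=2: val = 4+2 = 6
n=3: val = 6+3 = 9
n=4: val = 9+4 = 13
n=5: val = 13+5 = 18
n=6: val = 18+6 = 24
n=7: val = 24+7 = 31
n=8: val = 31+8 = 39
n=9: val = 39+9 = 48
n=10: val = 48+10 = 58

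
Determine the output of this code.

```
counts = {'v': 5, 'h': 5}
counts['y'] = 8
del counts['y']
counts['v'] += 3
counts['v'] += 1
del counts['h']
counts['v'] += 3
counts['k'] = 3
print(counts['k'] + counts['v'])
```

15

counts['y'] = 8 → {'v': 5, 'h': 5, 'y': 8}
del 'y' → {'v': 5, 'h': 5}
counts['v'] = 5+3 = 8 → {'v': 8, 'h': 5}
counts['v'] = 8+1 = 9 → {'v': 9, 'h': 5}
del 'h' → {'v': 9}
counts['v'] = 9+3 = 12 → {'v': 12}
counts['k'] = 3 → {'v': 12, 'k': 3}
counts['k']+counts['v'] = 3+12 = 15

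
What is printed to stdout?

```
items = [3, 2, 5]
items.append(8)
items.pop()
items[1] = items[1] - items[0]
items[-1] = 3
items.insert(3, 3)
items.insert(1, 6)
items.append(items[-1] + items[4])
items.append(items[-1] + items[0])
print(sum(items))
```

29

append 8 → [3, 2, 5, 8]
pop() removes 8 → [3, 2, 5]
items[1] = items[1]-items[0] = 2-3 = -1 → [3, -1, 5]
items[-1] = 3 → [3, -1, 3]
insert 3 at 3 → [3, -1, 3, 3]
insert 6 at 1 → [3, 6, -1, 3, 3]
append items[-1]+items[4] = 3+3 = 6 → [3, 6, -1, 3, 3, 6]
append items[-1]+items[0] = 6+3 = 9 → [3, 6, -1, 3, 3, 6, 9]
sum = 29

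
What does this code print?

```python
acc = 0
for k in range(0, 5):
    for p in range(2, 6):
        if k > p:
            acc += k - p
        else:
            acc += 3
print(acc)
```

k=0,p=2: not 0>2, acc = 0+3 = 3
k=0,p=3: not 0>3, acc = 3+3 = 6
k=0,p=4: not 0>4, acc = 6+3 = 9
k=0,p=5: not 0>5, acc = 9+3 = 12
k=1,p=2: not 1>2, acc = 12+3 = 15
k=1,p=3: not 1>3, acc = 15+3 = 18
k=1,p=4: not 1>4, acc = 18+3 = 21
k=1,p=5: not 1>5, acc = 21+3 = 24
k=2,p=2: not 2>2, acc = 24+3 = 27
k=2,p=3: not 2>3, acc = 27+3 = 30
k=2,p=4: not 2>4, acc = 30+3 = 33
k=2,p=5: not 2>5, acc = 33+3 = 36
k=3,p=2: 3>2, acc = 36+1 = 37
k=3,p=3: not 3>3, acc = 37+3 = 40
k=3,p=4: not 3>4, acc = 40+3 = 43
k=3,p=5: not 3>5, acc = 43+3 = 46
k=4,p=2: 4>2, acc = 46+2 = 48
k=4,p=3: 4>3, acc = 48+1 = 49
k=4,p=4: not 4>4, acc = 49+3 = 52
k=4,p=5: not 4>5, acc = 52+3 = 55

55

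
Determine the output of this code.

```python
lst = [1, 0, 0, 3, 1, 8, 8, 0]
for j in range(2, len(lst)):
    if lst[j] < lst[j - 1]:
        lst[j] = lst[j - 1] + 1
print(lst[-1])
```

j=2: 0>=0, unchanged → [1, 0, 0, 3, 1, 8, 8, 0]
j=3: 3>=0, unchanged → [1, 0, 0, 3, 1, 8, 8, 0]
j=4: 1<3, lst[4] = 3+1 = 4 → [1, 0, 0, 3, 4, 8, 8, 0]
j=5: 8>=4, unchanged → [1, 0, 0, 3, 4, 8, 8, 0]
j=6: 8>=8, unchanged → [1, 0, 0, 3, 4, 8, 8, 0]
j=7: 0<8, lst[7] = 8+1 = 9 → [1, 0, 0, 3, 4, 8, 8, 9]

9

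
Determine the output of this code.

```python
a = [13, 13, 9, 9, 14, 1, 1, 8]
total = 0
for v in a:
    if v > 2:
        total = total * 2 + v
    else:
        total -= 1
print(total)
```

v=13: >2, total = 0*2+13 = 13
v=13: >2, total = 13*2+13 = 39
v=9: >2, total = 39*2+9 = 87
v=9: >2, total = 87*2+9 = 183
v=14: >2, total = 183*2+14 = 380
v=1: not >2, total = 380-1 = 379
v=1: not >2, total = 379-1 = 378
v=8: >2, total = 378*2+8 = 764

764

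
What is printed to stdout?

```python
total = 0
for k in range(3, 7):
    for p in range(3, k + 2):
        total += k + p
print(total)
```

130

k=3,p=3: total = 0+6 = 6
k=3,p=4: total = 6+7 = 13
k=4,p=3: total = 13+7 = 20
k=4,p=4: total = 20+8 = 28
k=4,p=5: total = 28+9 = 37
k=5,p=3: total = 37+8 = 45
k=5,p=4: total = 45+9 = 54
k=5,p=5: total = 54+10 = 64
k=5,p=6: total = 64+11 = 75
k=6,p=3: total = 75+9 = 84
k=6,p=4: total = 84+10 = 94
k=6,p=5: total = 94+11 = 105
k=6,p=6: total = 105+12 = 117
k=6,p=7: total = 117+13 = 130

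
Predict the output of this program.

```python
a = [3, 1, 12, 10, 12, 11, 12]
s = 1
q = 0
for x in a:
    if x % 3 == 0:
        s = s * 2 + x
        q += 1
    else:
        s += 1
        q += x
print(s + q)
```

x=3: %3==0, s = 1*2+3 = 5; q=1
x=1: not %3==0, s = 5+1 = 6; q=2
x=12: %3==0, s = 6*2+12 = 24; q=3
x=10: not %3==0, s = 24+1 = 25; q=13
x=12: %3==0, s = 25*2+12 = 62; q=14
x=11: not %3==0, s = 62+1 = 63; q=25
x=12: %3==0, s = 63*2+12 = 138; q=26
s+q = 138+26 = 164

164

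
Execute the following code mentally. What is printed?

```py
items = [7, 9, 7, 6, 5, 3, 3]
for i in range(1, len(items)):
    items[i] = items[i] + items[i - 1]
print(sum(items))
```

i=1: items[1] = 9+7 = 16 → [7, 16, 7, 6, 5, 3, 3]
i=2: items[2] = 7+16 = 23 → [7, 16, 23, 6, 5, 3, 3]
i=3: items[3] = 6+23 = 29 → [7, 16, 23, 29, 5, 3, 3]
i=4: items[4] = 5+29 = 34 → [7, 16, 23, 29, 34, 3, 3]
i=5: items[5] = 3+34 = 37 → [7, 16, 23, 29, 34, 37, 3]
i=6: items[6] = 3+37 = 40 → [7, 16, 23, 29, 34, 37, 40]
sum = 186

186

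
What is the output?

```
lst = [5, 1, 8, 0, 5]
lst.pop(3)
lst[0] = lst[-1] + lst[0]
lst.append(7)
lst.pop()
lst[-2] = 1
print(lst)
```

[10, 1, 1, 5]

pop(3) removes 0 → [5, 1, 8, 5]
lst[0] = lst[-1]+lst[0] = 5+5 = 10 → [10, 1, 8, 5]
append 7 → [10, 1, 8, 5, 7]
pop() removes 7 → [10, 1, 8, 5]
lst[-2] = 1 → [10, 1, 1, 5]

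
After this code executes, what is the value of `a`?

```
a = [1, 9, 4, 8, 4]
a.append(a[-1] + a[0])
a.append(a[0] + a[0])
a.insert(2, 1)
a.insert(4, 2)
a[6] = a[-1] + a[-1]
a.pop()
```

[1, 9, 1, 4, 2, 8, 4, 5]

append a[-1]+a[0] = 4+1 = 5 → [1, 9, 4, 8, 4, 5]
append a[0]+a[0] = 1+1 = 2 → [1, 9, 4, 8, 4, 5, 2]
insert 1 at 2 → [1, 9, 1, 4, 8, 4, 5, 2]
insert 2 at 4 → [1, 9, 1, 4, 2, 8, 4, 5, 2]
a[6] = a[-1]+a[-1] = 2+2 = 4 → [1, 9, 1, 4, 2, 8, 4, 5, 2]
pop() removes 2 → [1, 9, 1, 4, 2, 8, 4, 5]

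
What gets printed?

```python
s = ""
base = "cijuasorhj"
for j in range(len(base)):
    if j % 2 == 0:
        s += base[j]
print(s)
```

cjaoh

j=0: add 'c' → 'c'
j=1: skip
j=2: add 'j' → 'cj'
j=3: skip
j=4: add 'a' → 'cja'
j=5: skip
j=6: add 'o' → 'cjao'
j=7: skip
j=8: add 'h' → 'cjaoh'
j=9: skip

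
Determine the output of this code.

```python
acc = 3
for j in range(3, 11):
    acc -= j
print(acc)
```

j=3: acc = 3-3 = 0
j=4: acc = 0-4 = -4
j=5: acc = (-4)-5 = -9
j=6: acc = (-9)-6 = -15
j=7: acc = (-15)-7 = -22
j=8: acc = (-22)-8 = -30
j=9: acc = (-30)-9 = -39
j=10: acc = (-39)-10 = -49

-49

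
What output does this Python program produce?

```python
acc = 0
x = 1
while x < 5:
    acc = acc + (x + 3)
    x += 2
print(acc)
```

x=1: acc = 0+4 = 4
x=3: acc = 4+6 = 10

10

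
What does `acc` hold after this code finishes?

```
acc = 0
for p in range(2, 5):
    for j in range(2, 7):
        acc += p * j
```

180

p=2,j=2: acc = 0+4 = 4
p=2,j=3: acc = 4+6 = 10
p=2,j=4: acc = 10+8 = 18
p=2,j=5: acc = 18+10 = 28
p=2,j=6: acc = 28+12 = 40
p=3,j=2: acc = 40+6 = 46
p=3,j=3: acc = 46+9 = 55
p=3,j=4: acc = 55+12 = 67
p=3,j=5: acc = 67+15 = 82
p=3,j=6: acc = 82+18 = 100
p=4,j=2: acc = 100+8 = 108
p=4,j=3: acc = 108+12 = 120
p=4,j=4: acc = 120+16 = 136
p=4,j=5: acc = 136+20 = 156
p=4,j=6: acc = 156+24 = 180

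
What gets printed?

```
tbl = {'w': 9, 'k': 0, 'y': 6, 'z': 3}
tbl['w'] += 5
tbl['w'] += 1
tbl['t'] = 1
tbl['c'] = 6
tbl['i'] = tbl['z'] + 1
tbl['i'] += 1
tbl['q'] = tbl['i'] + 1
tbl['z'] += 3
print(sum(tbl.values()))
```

tbl['w'] = 9+5 = 14 → {'w': 14, 'k': 0, 'y': 6, 'z': 3}
tbl['w'] = 14+1 = 15 → {'w': 15, 'k': 0, 'y': 6, 'z': 3}
tbl['t'] = 1 → {'w': 15, 'k': 0, 'y': 6, 'z': 3, 't': 1}
tbl['c'] = 6 → {'w': 15, 'k': 0, 'y': 6, 'z': 3, 't': 1, 'c': 6}
tbl['i'] = tbl['z']+1 = 4 → {'w': 15, 'k': 0, 'y': 6, 'z': 3, 't': 1, 'c': 6, 'i': 4}
tbl['i'] = 4+1 = 5 → {'w': 15, 'k': 0, 'y': 6, 'z': 3, 't': 1, 'c': 6, 'i': 5}
tbl['q'] = tbl['i']+1 = 6 → {'w': 15, 'k': 0, 'y': 6, 'z': 3, 't': 1, 'c': 6, 'i': 5, 'q': 6}
tbl['z'] = 3+3 = 6 → {'w': 15, 'k': 0, 'y': 6, 'z': 6, 't': 1, 'c': 6, 'i': 5, 'q': 6}
sum of values = 45

45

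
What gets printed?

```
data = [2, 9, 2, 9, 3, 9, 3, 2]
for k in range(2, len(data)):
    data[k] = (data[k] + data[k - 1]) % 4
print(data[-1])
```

1

k=2: data[2] = (2+9)%4 = 3 → [2, 9, 3, 9, 3, 9, 3, 2]
k=3: data[3] = (9+3)%4 = 0 → [2, 9, 3, 0, 3, 9, 3, 2]
k=4: data[4] = (3+0)%4 = 3 → [2, 9, 3, 0, 3, 9, 3, 2]
k=5: data[5] = (9+3)%4 = 0 → [2, 9, 3, 0, 3, 0, 3, 2]
k=6: data[6] = (3+0)%4 = 3 → [2, 9, 3, 0, 3, 0, 3, 2]
k=7: data[7] = (2+3)%4 = 1 → [2, 9, 3, 0, 3, 0, 3, 1]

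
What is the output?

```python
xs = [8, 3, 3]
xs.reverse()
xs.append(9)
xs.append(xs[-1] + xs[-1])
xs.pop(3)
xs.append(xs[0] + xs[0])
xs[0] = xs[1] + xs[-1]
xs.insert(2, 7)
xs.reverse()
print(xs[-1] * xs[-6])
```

54

reverse → [3, 3, 8]
append 9 → [3, 3, 8, 9]
append xs[-1]+xs[-1] = 9+9 = 18 → [3, 3, 8, 9, 18]
pop(3) removes 9 → [3, 3, 8, 18]
append xs[0]+xs[0] = 3+3 = 6 → [3, 3, 8, 18, 6]
xs[0] = xs[1]+xs[-1] = 3+6 = 9 → [9, 3, 8, 18, 6]
insert 7 at 2 → [9, 3, 7, 8, 18, 6]
reverse → [6, 18, 8, 7, 3, 9]
xs[-1]*xs[-6] = 9*6 = 54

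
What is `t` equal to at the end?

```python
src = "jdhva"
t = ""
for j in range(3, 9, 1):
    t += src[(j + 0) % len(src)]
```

j=3: add src[3]='v' → 'v'
j=4: add src[4]='a' → 'va'
j=5: add src[0]='j' → 'vaj'
j=6: add src[1]='d' → 'vajd'
j=7: add src[2]='h' → 'vajdh'
j=8: add src[3]='v' → 'vajdhv'

'vajdhv'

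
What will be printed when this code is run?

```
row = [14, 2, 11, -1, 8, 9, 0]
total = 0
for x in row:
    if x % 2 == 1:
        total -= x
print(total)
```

x=14: not odd
x=2: not odd
x=11: odd, total = 0-11 = -11
x=-1: odd, total = (-11)-(-1) = -10
x=8: not odd
x=9: odd, total = (-10)-9 = -19
x=0: not odd

-19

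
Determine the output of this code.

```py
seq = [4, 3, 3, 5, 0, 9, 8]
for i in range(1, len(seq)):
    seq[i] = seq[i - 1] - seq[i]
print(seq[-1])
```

-24

i=1: seq[1] = 4-3 = 1 → [4, 1, 3, 5, 0, 9, 8]
i=2: seq[2] = 1-3 = -2 → [4, 1, -2, 5, 0, 9, 8]
i=3: seq[3] = (-2)-5 = -7 → [4, 1, -2, -7, 0, 9, 8]
i=4: seq[4] = (-7)-0 = -7 → [4, 1, -2, -7, -7, 9, 8]
i=5: seq[5] = (-7)-9 = -16 → [4, 1, -2, -7, -7, -16, 8]
i=6: seq[6] = (-16)-8 = -24 → [4, 1, -2, -7, -7, -16, -24]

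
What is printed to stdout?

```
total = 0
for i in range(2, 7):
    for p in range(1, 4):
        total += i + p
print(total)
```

i=2,p=1: total = 0+3 = 3
i=2,p=2: total = 3+4 = 7
i=2,p=3: total = 7+5 = 12
i=3,p=1: total = 12+4 = 16
i=3,p=2: total = 16+5 = 21
i=3,p=3: total = 21+6 = 27
i=4,p=1: total = 27+5 = 32
i=4,p=2: total = 32+6 = 38
i=4,p=3: total = 38+7 = 45
i=5,p=1: total = 45+6 = 51
i=5,p=2: total = 51+7 = 58
i=5,p=3: total = 58+8 = 66
i=6,p=1: total = 66+7 = 73
i=6,p=2: total = 73+8 = 81
i=6,p=3: total = 81+9 = 90

90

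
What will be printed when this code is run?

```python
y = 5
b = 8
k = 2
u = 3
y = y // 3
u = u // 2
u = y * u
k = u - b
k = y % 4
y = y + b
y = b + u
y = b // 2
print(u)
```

1

y = 5//3 = 1
u = 3//2 = 1
u = 1*1 = 1
k = 1-8 = -7
k = 1%4 = 1
y = 1+8 = 9
y = 8+1 = 9
y = 8//2 = 4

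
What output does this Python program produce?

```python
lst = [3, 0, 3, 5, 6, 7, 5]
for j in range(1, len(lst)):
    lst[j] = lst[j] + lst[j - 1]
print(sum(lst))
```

j=1: lst[1] = 0+3 = 3 → [3, 3, 3, 5, 6, 7, 5]
j=2: lst[2] = 3+3 = 6 → [3, 3, 6, 5, 6, 7, 5]
j=3: lst[3] = 5+6 = 11 → [3, 3, 6, 11, 6, 7, 5]
j=4: lst[4] = 6+11 = 17 → [3, 3, 6, 11, 17, 7, 5]
j=5: lst[5] = 7+17 = 24 → [3, 3, 6, 11, 17, 24, 5]
j=6: lst[6] = 5+24 = 29 → [3, 3, 6, 11, 17, 24, 29]
sum = 93

93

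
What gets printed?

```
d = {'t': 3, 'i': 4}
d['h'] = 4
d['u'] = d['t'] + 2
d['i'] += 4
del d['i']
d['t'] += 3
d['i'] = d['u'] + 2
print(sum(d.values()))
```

22

d['h'] = 4 → {'t': 3, 'i': 4, 'h': 4}
d['u'] = d['t']+2 = 5 → {'t': 3, 'i': 4, 'h': 4, 'u': 5}
d['i'] = 4+4 = 8 → {'t': 3, 'i': 8, 'h': 4, 'u': 5}
del 'i' → {'t': 3, 'h': 4, 'u': 5}
d['t'] = 3+3 = 6 → {'t': 6, 'h': 4, 'u': 5}
d['i'] = d['u']+2 = 7 → {'t': 6, 'h': 4, 'u': 5, 'i': 7}
sum of values = 22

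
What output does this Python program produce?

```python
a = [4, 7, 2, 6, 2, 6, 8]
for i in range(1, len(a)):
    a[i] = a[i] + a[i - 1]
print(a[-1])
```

i=1: a[1] = 7+4 = 11 → [4, 11, 2, 6, 2, 6, 8]
i=2: a[2] = 2+11 = 13 → [4, 11, 13, 6, 2, 6, 8]
i=3: a[3] = 6+13 = 19 → [4, 11, 13, 19, 2, 6, 8]
i=4: a[4] = 2+19 = 21 → [4, 11, 13, 19, 21, 6, 8]
i=5: a[5] = 6+21 = 27 → [4, 11, 13, 19, 21, 27, 8]
i=6: a[6] = 8+27 = 35 → [4, 11, 13, 19, 21, 27, 35]

35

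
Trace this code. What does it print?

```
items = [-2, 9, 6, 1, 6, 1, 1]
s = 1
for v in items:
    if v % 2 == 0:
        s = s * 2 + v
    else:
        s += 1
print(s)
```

26

v=-2: even, s = 1*2+(-2) = 0
v=9: not even, s = 0+1 = 1
v=6: even, s = 1*2+6 = 8
v=1: not even, s = 8+1 = 9
v=6: even, s = 9*2+6 = 24
v=1: not even, s = 24+1 = 25
v=1: not even, s = 25+1 = 26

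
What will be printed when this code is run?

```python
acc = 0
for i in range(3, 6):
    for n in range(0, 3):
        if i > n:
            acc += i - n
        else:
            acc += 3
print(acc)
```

i=3,n=0: 3>0, acc = 0+3 = 3
i=3,n=1: 3>1, acc = 3+2 = 5
i=3,n=2: 3>2, acc = 5+1 = 6
i=4,n=0: 4>0, acc = 6+4 = 10
i=4,n=1: 4>1, acc = 10+3 = 13
i=4,n=2: 4>2, acc = 13+2 = 15
i=5,n=0: 5>0, acc = 15+5 = 20
i=5,n=1: 5>1, acc = 20+4 = 24
i=5,n=2: 5>2, acc = 24+3 = 27

27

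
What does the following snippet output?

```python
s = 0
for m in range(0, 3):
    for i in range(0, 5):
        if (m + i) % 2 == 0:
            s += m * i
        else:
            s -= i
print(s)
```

2

m=0,i=0: even sum, s = 0+0 = 0
m=0,i=1: odd sum, s = 0-1 = -1
m=0,i=2: even sum, s = (-1)+0 = -1
m=0,i=3: odd sum, s = (-1)-3 = -4
m=0,i=4: even sum, s = (-4)+0 = -4
m=1,i=0: odd sum, s = (-4)-0 = -4
m=1,i=1: even sum, s = (-4)+1 = -3
m=1,i=2: odd sum, s = (-3)-2 = -5
m=1,i=3: even sum, s = (-5)+3 = -2
m=1,i=4: odd sum, s = (-2)-4 = -6
m=2,i=0: even sum, s = (-6)+0 = -6
m=2,i=1: odd sum, s = (-6)-1 = -7
m=2,i=2: even sum, s = (-7)+4 = -3
m=2,i=3: odd sum, s = (-3)-3 = -6
m=2,i=4: even sum, s = (-6)+8 = 2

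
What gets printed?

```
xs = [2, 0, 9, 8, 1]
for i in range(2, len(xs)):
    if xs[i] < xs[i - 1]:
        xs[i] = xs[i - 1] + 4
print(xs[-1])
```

i=2: 9>=0, unchanged → [2, 0, 9, 8, 1]
i=3: 8<9, xs[3] = 9+4 = 13 → [2, 0, 9, 13, 1]
i=4: 1<13, xs[4] = 13+4 = 17 → [2, 0, 9, 13, 17]

17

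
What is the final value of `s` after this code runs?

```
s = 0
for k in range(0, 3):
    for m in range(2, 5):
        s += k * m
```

27

k=0,m=2: s = 0+0 = 0
k=0,m=3: s = 0+0 = 0
k=0,m=4: s = 0+0 = 0
k=1,m=2: s = 0+2 = 2
k=1,m=3: s = 2+3 = 5
k=1,m=4: s = 5+4 = 9
k=2,m=2: s = 9+4 = 13
k=2,m=3: s = 13+6 = 19
k=2,m=4: s = 19+8 = 27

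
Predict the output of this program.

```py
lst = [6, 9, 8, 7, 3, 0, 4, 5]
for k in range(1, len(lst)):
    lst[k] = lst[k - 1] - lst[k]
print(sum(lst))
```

k=1: lst[1] = 6-9 = -3 → [6, -3, 8, 7, 3, 0, 4, 5]
k=2: lst[2] = (-3)-8 = -11 → [6, -3, -11, 7, 3, 0, 4, 5]
k=3: lst[3] = (-11)-7 = -18 → [6, -3, -11, -18, 3, 0, 4, 5]
k=4: lst[4] = (-18)-3 = -21 → [6, -3, -11, -18, -21, 0, 4, 5]
k=5: lst[5] = (-21)-0 = -21 → [6, -3, -11, -18, -21, -21, 4, 5]
k=6: lst[6] = (-21)-4 = -25 → [6, -3, -11, -18, -21, -21, -25, 5]
k=7: lst[7] = (-25)-5 = -30 → [6, -3, -11, -18, -21, -21, -25, -30]
sum = -123

-123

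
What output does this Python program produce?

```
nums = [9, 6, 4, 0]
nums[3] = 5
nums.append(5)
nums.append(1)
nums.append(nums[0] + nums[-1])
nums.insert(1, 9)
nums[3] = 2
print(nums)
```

nums[3] = 5 → [9, 6, 4, 5]
append 5 → [9, 6, 4, 5, 5]
append 1 → [9, 6, 4, 5, 5, 1]
append nums[0]+nums[-1] = 9+1 = 10 → [9, 6, 4, 5, 5, 1, 10]
insert 9 at 1 → [9, 9, 6, 4, 5, 5, 1, 10]
nums[3] = 2 → [9, 9, 6, 2, 5, 5, 1, 10]

[9, 9, 6, 2, 5, 5, 1, 10]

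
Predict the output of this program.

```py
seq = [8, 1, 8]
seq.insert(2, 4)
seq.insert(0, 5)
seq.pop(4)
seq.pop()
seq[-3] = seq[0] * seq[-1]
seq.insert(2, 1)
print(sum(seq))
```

insert 4 at 2 → [8, 1, 4, 8]
insert 5 at 0 → [5, 8, 1, 4, 8]
pop(4) removes 8 → [5, 8, 1, 4]
pop() removes 4 → [5, 8, 1]
seq[-3] = seq[0]*seq[-1] = 5*1 = 5 → [5, 8, 1]
insert 1 at 2 → [5, 8, 1, 1]
sum = 15

15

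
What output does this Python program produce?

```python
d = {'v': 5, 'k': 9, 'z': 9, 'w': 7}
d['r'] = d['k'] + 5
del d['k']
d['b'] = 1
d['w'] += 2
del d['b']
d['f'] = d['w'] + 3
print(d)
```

d['r'] = d['k']+5 = 14 → {'v': 5, 'k': 9, 'z': 9, 'w': 7, 'r': 14}
del 'k' → {'v': 5, 'z': 9, 'w': 7, 'r': 14}
d['b'] = 1 → {'v': 5, 'z': 9, 'w': 7, 'r': 14, 'b': 1}
d['w'] = 7+2 = 9 → {'v': 5, 'z': 9, 'w': 9, 'r': 14, 'b': 1}
del 'b' → {'v': 5, 'z': 9, 'w': 9, 'r': 14}
d['f'] = d['w']+3 = 12 → {'v': 5, 'z': 9, 'w': 9, 'r': 14, 'f': 12}

{'v': 5, 'z': 9, 'w': 9, 'r': 14, 'f': 12}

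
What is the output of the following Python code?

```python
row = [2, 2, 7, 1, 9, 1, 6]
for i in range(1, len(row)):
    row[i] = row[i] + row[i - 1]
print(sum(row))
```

i=1: row[1] = 2+2 = 4 → [2, 4, 7, 1, 9, 1, 6]
i=2: row[2] = 7+4 = 11 → [2, 4, 11, 1, 9, 1, 6]
i=3: row[3] = 1+11 = 12 → [2, 4, 11, 12, 9, 1, 6]
i=4: row[4] = 9+12 = 21 → [2, 4, 11, 12, 21, 1, 6]
i=5: row[5] = 1+21 = 22 → [2, 4, 11, 12, 21, 22, 6]
i=6: row[6] = 6+22 = 28 → [2, 4, 11, 12, 21, 22, 28]
sum = 100

100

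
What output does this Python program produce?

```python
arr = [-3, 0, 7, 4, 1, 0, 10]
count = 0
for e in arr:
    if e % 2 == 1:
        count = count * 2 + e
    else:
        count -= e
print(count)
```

-15

e=-3: odd, count = 0*2+(-3) = -3
e=0: not odd, count = (-3)-0 = -3
e=7: odd, count = (-3)*2+7 = 1
e=4: not odd, count = 1-4 = -3
e=1: odd, count = (-3)*2+1 = -5
e=0: not odd, count = (-5)-0 = -5
e=10: not odd, count = (-5)-10 = -15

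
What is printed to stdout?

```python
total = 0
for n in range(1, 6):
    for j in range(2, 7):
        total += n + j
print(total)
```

n=1,j=2: total = 0+3 = 3
n=1,j=3: total = 3+4 = 7
n=1,j=4: total = 7+5 = 12
n=1,j=5: total = 12+6 = 18
n=1,j=6: total = 18+7 = 25
n=2,j=2: total = 25+4 = 29
n=2,j=3: total = 29+5 = 34
n=2,j=4: total = 34+6 = 40
n=2,j=5: total = 40+7 = 47
n=2,j=6: total = 47+8 = 55
n=3,j=2: total = 55+5 = 60
n=3,j=3: total = 60+6 = 66
n=3,j=4: total = 66+7 = 73
n=3,j=5: total = 73+8 = 81
n=3,j=6: total = 81+9 = 90
n=4,j=2: total = 90+6 = 96
n=4,j=3: total = 96+7 = 103
n=4,j=4: total = 103+8 = 111
n=4,j=5: total = 111+9 = 120
n=4,j=6: total = 120+10 = 130
n=5,j=2: total = 130+7 = 137
n=5,j=3: total = 137+8 = 145
n=5,j=4: total = 145+9 = 154
n=5,j=5: total = 154+10 = 164
n=5,j=6: total = 164+11 = 175

175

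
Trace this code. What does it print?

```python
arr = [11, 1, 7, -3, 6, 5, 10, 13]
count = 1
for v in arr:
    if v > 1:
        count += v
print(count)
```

v=11: >1, count = 1+11 = 12
v=1: not >1
v=7: >1, count = 12+7 = 19
v=-3: not >1
v=6: >1, count = 19+6 = 25
v=5: >1, count = 25+5 = 30
v=10: >1, count = 30+10 = 40
v=13: >1, count = 40+13 = 53

53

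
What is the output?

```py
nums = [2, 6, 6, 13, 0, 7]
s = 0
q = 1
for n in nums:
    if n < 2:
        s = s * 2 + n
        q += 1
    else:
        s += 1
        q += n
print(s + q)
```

n=2: not <2, s = 0+1 = 1; q=3
n=6: not <2, s = 1+1 = 2; q=9
n=6: not <2, s = 2+1 = 3; q=15
n=13: not <2, s = 3+1 = 4; q=28
n=0: <2, s = 4*2+0 = 8; q=29
n=7: not <2, s = 8+1 = 9; q=36
s+q = 9+36 = 45

45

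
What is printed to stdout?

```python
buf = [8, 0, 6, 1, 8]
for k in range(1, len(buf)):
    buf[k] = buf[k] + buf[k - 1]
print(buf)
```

[8, 8, 14, 15, 23]

k=1: buf[1] = 0+8 = 8 → [8, 8, 6, 1, 8]
k=2: buf[2] = 6+8 = 14 → [8, 8, 14, 1, 8]
k=3: buf[3] = 1+14 = 15 → [8, 8, 14, 15, 8]
k=4: buf[4] = 8+15 = 23 → [8, 8, 14, 15, 23]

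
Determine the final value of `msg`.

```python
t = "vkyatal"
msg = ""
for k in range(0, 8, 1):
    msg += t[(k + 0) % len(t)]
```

'vkyatalv'

k=0: add t[0]='v' → 'v'
k=1: add t[1]='k' → 'vk'
k=2: add t[2]='y' → 'vky'
k=3: add t[3]='a' → 'vkya'
k=4: add t[4]='t' → 'vkyat'
k=5: add t[5]='a' → 'vkyata'
k=6: add t[6]='l' → 'vkyatal'
k=7: add t[0]='v' → 'vkyatalv'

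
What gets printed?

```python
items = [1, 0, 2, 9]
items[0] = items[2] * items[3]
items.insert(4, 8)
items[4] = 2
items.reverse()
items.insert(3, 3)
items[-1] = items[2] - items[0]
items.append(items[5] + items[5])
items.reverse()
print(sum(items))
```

16

items[0] = items[2]*items[3] = 2*9 = 18 → [18, 0, 2, 9]
insert 8 at 4 → [18, 0, 2, 9, 8]
items[4] = 2 → [18, 0, 2, 9, 2]
reverse → [2, 9, 2, 0, 18]
insert 3 at 3 → [2, 9, 2, 3, 0, 18]
items[-1] = items[2]-items[0] = 2-2 = 0 → [2, 9, 2, 3, 0, 0]
append items[5]+items[5] = 0+0 = 0 → [2, 9, 2, 3, 0, 0, 0]
reverse → [0, 0, 0, 3, 2, 9, 2]
sum = 16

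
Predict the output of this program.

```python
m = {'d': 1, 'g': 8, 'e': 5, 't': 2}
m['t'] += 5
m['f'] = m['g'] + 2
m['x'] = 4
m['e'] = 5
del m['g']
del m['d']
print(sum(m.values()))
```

m['t'] = 2+5 = 7 → {'d': 1, 'g': 8, 'e': 5, 't': 7}
m['f'] = m['g']+2 = 10 → {'d': 1, 'g': 8, 'e': 5, 't': 7, 'f': 10}
m['x'] = 4 → {'d': 1, 'g': 8, 'e': 5, 't': 7, 'f': 10, 'x': 4}
m['e'] = 5 → {'d': 1, 'g': 8, 'e': 5, 't': 7, 'f': 10, 'x': 4}
del 'g' → {'d': 1, 'e': 5, 't': 7, 'f': 10, 'x': 4}
del 'd' → {'e': 5, 't': 7, 'f': 10, 'x': 4}
sum of values = 26

26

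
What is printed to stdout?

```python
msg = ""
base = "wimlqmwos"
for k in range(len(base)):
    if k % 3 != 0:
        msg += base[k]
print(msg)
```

imqmos

k=0: skip
k=1: add 'i' → 'i'
k=2: add 'm' → 'im'
k=3: skip
k=4: add 'q' → 'imq'
k=5: add 'm' → 'imqm'
k=6: skip
k=7: add 'o' → 'imqmo'
k=8: add 's' → 'imqmos'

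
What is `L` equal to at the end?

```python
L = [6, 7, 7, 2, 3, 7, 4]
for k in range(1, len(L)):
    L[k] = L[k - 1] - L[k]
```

[6, -1, -8, -10, -13, -20, -24]

k=1: L[1] = 6-7 = -1 → [6, -1, 7, 2, 3, 7, 4]
k=2: L[2] = (-1)-7 = -8 → [6, -1, -8, 2, 3, 7, 4]
k=3: L[3] = (-8)-2 = -10 → [6, -1, -8, -10, 3, 7, 4]
k=4: L[4] = (-10)-3 = -13 → [6, -1, -8, -10, -13, 7, 4]
k=5: L[5] = (-13)-7 = -20 → [6, -1, -8, -10, -13, -20, 4]
k=6: L[6] = (-20)-4 = -24 → [6, -1, -8, -10, -13, -20, -24]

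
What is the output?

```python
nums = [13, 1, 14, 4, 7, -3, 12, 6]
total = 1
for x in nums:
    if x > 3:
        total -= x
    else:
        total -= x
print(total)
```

x=13: >3, total = 1-13 = -12
x=1: not >3, total = (-12)-1 = -13
x=14: >3, total = (-13)-14 = -27
x=4: >3, total = (-27)-4 = -31
x=7: >3, total = (-31)-7 = -38
x=-3: not >3, total = (-38)-(-3) = -35
x=12: >3, total = (-35)-12 = -47
x=6: >3, total = (-47)-6 = -53

-53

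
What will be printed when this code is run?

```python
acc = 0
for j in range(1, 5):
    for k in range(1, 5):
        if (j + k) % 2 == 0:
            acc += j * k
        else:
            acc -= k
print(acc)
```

32

j=1,k=1: even sum, acc = 0+1 = 1
j=1,k=2: odd sum, acc = 1-2 = -1
j=1,k=3: even sum, acc = (-1)+3 = 2
j=1,k=4: odd sum, acc = 2-4 = -2
j=2,k=1: odd sum, acc = (-2)-1 = -3
j=2,k=2: even sum, acc = (-3)+4 = 1
j=2,k=3: odd sum, acc = 1-3 = -2
j=2,k=4: even sum, acc = (-2)+8 = 6
j=3,k=1: even sum, acc = 6+3 = 9
j=3,k=2: odd sum, acc = 9-2 = 7
j=3,k=3: even sum, acc = 7+9 = 16
j=3,k=4: odd sum, acc = 16-4 = 12
j=4,k=1: odd sum, acc = 12-1 = 11
j=4,k=2: even sum, acc = 11+8 = 19
j=4,k=3: odd sum, acc = 19-3 = 16
j=4,k=4: even sum, acc = 16+16 = 32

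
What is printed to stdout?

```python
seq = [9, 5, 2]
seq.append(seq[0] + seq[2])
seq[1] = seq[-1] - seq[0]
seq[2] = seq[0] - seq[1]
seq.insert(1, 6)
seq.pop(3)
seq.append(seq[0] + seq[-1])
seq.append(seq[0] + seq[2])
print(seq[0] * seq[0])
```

append seq[0]+seq[2] = 9+2 = 11 → [9, 5, 2, 11]
seq[1] = seq[-1]-seq[0] = 11-9 = 2 → [9, 2, 2, 11]
seq[2] = seq[0]-seq[1] = 9-2 = 7 → [9, 2, 7, 11]
insert 6 at 1 → [9, 6, 2, 7, 11]
pop(3) removes 7 → [9, 6, 2, 11]
append seq[0]+seq[-1] = 9+11 = 20 → [9, 6, 2, 11, 20]
append seq[0]+seq[2] = 9+2 = 11 → [9, 6, 2, 11, 20, 11]
seq[0]*seq[0] = 9*9 = 81

81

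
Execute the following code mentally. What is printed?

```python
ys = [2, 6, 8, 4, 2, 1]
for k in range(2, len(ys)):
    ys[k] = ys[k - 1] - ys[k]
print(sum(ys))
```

-17

k=2: ys[2] = 6-8 = -2 → [2, 6, -2, 4, 2, 1]
k=3: ys[3] = (-2)-4 = -6 → [2, 6, -2, -6, 2, 1]
k=4: ys[4] = (-6)-2 = -8 → [2, 6, -2, -6, -8, 1]
k=5: ys[5] = (-8)-1 = -9 → [2, 6, -2, -6, -8, -9]
sum = -17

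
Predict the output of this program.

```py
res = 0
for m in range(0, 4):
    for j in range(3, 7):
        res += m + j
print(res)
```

m=0,j=3: res = 0+3 = 3
m=0,j=4: res = 3+4 = 7
m=0,j=5: res = 7+5 = 12
m=0,j=6: res = 12+6 = 18
m=1,j=3: res = 18+4 = 22
m=1,j=4: res = 22+5 = 27
m=1,j=5: res = 27+6 = 33
m=1,j=6: res = 33+7 = 40
m=2,j=3: res = 40+5 = 45
m=2,j=4: res = 45+6 = 51
m=2,j=5: res = 51+7 = 58
m=2,j=6: res = 58+8 = 66
m=3,j=3: res = 66+6 = 72
m=3,j=4: res = 72+7 = 79
m=3,j=5: res = 79+8 = 87
m=3,j=6: res = 87+9 = 96

96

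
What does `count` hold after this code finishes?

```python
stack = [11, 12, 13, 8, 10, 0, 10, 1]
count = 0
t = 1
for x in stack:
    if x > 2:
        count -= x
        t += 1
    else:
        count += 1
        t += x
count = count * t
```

x=11: >2, count = 0-11 = -11; t=2
x=12: >2, count = (-11)-12 = -23; t=3
x=13: >2, count = (-23)-13 = -36; t=4
x=8: >2, count = (-36)-8 = -44; t=5
x=10: >2, count = (-44)-10 = -54; t=6
x=0: not >2, count = (-54)+1 = -53; t=6
x=10: >2, count = (-53)-10 = -63; t=7
x=1: not >2, count = (-63)+1 = -62; t=8
count*t = (-62)*8 = -496

-496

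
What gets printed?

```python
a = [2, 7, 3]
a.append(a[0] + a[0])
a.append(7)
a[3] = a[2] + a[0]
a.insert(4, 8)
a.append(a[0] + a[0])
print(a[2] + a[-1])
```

7

append a[0]+a[0] = 2+2 = 4 → [2, 7, 3, 4]
append 7 → [2, 7, 3, 4, 7]
a[3] = a[2]+a[0] = 3+2 = 5 → [2, 7, 3, 5, 7]
insert 8 at 4 → [2, 7, 3, 5, 8, 7]
append a[0]+a[0] = 2+2 = 4 → [2, 7, 3, 5, 8, 7, 4]
a[2]+a[-1] = 3+4 = 7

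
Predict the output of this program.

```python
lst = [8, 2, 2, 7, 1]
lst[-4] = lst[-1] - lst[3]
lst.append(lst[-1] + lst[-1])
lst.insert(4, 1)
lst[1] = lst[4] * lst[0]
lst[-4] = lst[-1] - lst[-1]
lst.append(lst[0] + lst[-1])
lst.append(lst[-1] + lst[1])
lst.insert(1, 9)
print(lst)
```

[8, 9, 8, 2, 0, 1, 1, 2, 10, 18]

lst[-4] = lst[-1]-lst[3] = 1-7 = -6 → [8, -6, 2, 7, 1]
append lst[-1]+lst[-1] = 1+1 = 2 → [8, -6, 2, 7, 1, 2]
insert 1 at 4 → [8, -6, 2, 7, 1, 1, 2]
lst[1] = lst[4]*lst[0] = 1*8 = 8 → [8, 8, 2, 7, 1, 1, 2]
lst[-4] = lst[-1]-lst[-1] = 2-2 = 0 → [8, 8, 2, 0, 1, 1, 2]
append lst[0]+lst[-1] = 8+2 = 10 → [8, 8, 2, 0, 1, 1, 2, 10]
append lst[-1]+lst[1] = 10+8 = 18 → [8, 8, 2, 0, 1, 1, 2, 10, 18]
insert 9 at 1 → [8, 9, 8, 2, 0, 1, 1, 2, 10, 18]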